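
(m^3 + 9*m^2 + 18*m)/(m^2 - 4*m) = (m^2 + 9*m + 18)/(m - 4)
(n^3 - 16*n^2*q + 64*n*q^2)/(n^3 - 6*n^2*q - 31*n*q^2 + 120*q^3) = n*(-n + 8*q)/(-n^2 - 2*n*q + 15*q^2)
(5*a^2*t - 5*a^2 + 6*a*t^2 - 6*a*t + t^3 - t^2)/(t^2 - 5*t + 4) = (5*a^2 + 6*a*t + t^2)/(t - 4)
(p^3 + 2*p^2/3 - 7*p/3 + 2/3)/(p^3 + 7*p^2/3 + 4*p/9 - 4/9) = 3*(p - 1)/(3*p + 2)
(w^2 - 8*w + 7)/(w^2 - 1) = (w - 7)/(w + 1)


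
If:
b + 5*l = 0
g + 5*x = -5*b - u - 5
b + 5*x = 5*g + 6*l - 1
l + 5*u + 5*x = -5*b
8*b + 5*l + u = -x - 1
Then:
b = -25/151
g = -2886/3775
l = 5/151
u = 3966/3775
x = -3366/3775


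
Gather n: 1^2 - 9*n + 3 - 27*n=4 - 36*n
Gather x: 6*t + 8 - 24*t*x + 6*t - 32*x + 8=12*t + x*(-24*t - 32) + 16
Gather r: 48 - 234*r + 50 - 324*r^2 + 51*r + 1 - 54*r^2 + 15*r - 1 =-378*r^2 - 168*r + 98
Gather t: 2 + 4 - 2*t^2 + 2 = 8 - 2*t^2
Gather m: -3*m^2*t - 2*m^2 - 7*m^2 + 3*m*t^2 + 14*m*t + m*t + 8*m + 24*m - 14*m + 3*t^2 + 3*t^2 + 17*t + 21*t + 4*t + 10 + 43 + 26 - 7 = m^2*(-3*t - 9) + m*(3*t^2 + 15*t + 18) + 6*t^2 + 42*t + 72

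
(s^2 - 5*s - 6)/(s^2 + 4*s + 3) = (s - 6)/(s + 3)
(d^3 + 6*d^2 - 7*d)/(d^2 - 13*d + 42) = d*(d^2 + 6*d - 7)/(d^2 - 13*d + 42)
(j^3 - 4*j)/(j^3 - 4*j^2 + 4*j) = (j + 2)/(j - 2)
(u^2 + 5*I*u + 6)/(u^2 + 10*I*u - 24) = (u - I)/(u + 4*I)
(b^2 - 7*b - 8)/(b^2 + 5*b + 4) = (b - 8)/(b + 4)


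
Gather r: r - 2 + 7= r + 5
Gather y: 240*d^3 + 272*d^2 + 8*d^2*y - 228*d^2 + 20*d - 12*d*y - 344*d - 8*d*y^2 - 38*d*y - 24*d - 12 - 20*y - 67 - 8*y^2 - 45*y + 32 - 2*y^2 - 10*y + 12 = 240*d^3 + 44*d^2 - 348*d + y^2*(-8*d - 10) + y*(8*d^2 - 50*d - 75) - 35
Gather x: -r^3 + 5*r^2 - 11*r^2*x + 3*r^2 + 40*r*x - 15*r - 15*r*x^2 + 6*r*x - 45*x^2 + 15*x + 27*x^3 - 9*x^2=-r^3 + 8*r^2 - 15*r + 27*x^3 + x^2*(-15*r - 54) + x*(-11*r^2 + 46*r + 15)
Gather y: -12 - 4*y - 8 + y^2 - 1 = y^2 - 4*y - 21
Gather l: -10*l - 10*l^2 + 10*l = -10*l^2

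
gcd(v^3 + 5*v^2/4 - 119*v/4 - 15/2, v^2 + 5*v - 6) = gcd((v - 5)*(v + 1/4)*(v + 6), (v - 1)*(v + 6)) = v + 6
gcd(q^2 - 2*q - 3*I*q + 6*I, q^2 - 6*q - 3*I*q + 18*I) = q - 3*I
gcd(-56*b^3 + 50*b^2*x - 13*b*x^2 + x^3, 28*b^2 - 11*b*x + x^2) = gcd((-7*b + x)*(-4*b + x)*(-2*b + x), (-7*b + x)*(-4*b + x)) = 28*b^2 - 11*b*x + x^2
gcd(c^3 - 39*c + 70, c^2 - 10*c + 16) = c - 2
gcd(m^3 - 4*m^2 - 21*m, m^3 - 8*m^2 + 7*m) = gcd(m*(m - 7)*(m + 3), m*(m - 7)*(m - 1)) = m^2 - 7*m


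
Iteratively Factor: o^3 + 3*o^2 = (o)*(o^2 + 3*o) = o*(o + 3)*(o)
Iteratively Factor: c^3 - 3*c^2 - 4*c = (c + 1)*(c^2 - 4*c) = c*(c + 1)*(c - 4)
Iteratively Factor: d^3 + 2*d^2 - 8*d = (d - 2)*(d^2 + 4*d) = (d - 2)*(d + 4)*(d)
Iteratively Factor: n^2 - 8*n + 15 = (n - 3)*(n - 5)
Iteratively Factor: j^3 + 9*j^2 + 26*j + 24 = (j + 2)*(j^2 + 7*j + 12) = (j + 2)*(j + 3)*(j + 4)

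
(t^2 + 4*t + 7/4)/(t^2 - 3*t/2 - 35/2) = (t + 1/2)/(t - 5)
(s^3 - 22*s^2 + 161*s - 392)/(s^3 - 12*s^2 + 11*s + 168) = (s - 7)/(s + 3)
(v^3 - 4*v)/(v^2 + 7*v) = (v^2 - 4)/(v + 7)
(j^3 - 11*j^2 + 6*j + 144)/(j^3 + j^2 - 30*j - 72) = (j - 8)/(j + 4)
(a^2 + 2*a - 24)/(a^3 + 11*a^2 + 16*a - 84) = (a - 4)/(a^2 + 5*a - 14)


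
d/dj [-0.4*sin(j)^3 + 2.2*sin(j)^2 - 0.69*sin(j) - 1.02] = (-1.2*sin(j)^2 + 4.4*sin(j) - 0.69)*cos(j)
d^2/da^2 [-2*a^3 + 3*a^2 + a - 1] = 6 - 12*a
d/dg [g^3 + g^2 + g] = 3*g^2 + 2*g + 1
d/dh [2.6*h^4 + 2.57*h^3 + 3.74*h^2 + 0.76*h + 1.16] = 10.4*h^3 + 7.71*h^2 + 7.48*h + 0.76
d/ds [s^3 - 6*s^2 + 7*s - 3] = 3*s^2 - 12*s + 7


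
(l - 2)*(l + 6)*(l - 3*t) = l^3 - 3*l^2*t + 4*l^2 - 12*l*t - 12*l + 36*t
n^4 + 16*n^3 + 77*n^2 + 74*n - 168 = (n - 1)*(n + 4)*(n + 6)*(n + 7)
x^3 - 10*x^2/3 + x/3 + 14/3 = (x - 7/3)*(x - 2)*(x + 1)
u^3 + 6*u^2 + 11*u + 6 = (u + 1)*(u + 2)*(u + 3)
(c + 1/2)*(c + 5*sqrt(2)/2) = c^2 + c/2 + 5*sqrt(2)*c/2 + 5*sqrt(2)/4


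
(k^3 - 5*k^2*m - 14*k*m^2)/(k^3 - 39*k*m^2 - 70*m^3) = k/(k + 5*m)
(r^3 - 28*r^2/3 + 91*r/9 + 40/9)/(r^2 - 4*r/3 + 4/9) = (9*r^3 - 84*r^2 + 91*r + 40)/(9*r^2 - 12*r + 4)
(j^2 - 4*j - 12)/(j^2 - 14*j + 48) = (j + 2)/(j - 8)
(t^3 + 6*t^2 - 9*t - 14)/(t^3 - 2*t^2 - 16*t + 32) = (t^2 + 8*t + 7)/(t^2 - 16)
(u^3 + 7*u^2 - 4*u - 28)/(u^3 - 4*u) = (u + 7)/u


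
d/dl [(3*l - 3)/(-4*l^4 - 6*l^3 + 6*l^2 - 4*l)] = 3*(3*l^4 - l^3 - 6*l^2 + 3*l - 1)/(l^2*(4*l^6 + 12*l^5 - 3*l^4 - 10*l^3 + 21*l^2 - 12*l + 4))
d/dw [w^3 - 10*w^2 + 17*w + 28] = 3*w^2 - 20*w + 17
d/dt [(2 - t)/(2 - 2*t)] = 1/(2*(t - 1)^2)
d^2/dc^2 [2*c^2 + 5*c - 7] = 4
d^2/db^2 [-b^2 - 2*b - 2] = -2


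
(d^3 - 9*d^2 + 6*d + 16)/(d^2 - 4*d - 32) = (d^2 - d - 2)/(d + 4)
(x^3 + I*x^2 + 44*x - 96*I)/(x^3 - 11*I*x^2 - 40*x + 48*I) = (x + 8*I)/(x - 4*I)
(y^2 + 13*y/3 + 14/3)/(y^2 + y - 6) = (y^2 + 13*y/3 + 14/3)/(y^2 + y - 6)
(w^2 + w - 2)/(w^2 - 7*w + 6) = (w + 2)/(w - 6)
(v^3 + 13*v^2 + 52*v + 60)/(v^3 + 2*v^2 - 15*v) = (v^2 + 8*v + 12)/(v*(v - 3))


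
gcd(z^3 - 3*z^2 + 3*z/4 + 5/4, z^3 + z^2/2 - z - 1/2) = z^2 - z/2 - 1/2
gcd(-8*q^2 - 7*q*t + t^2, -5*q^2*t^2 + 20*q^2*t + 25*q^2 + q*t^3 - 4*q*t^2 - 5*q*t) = 1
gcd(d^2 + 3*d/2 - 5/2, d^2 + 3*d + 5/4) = d + 5/2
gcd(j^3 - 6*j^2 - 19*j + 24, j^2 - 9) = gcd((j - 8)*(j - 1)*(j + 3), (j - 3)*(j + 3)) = j + 3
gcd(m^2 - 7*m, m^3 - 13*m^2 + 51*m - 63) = m - 7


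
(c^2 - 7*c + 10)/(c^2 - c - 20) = (c - 2)/(c + 4)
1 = 1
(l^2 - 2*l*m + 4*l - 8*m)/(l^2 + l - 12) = (l - 2*m)/(l - 3)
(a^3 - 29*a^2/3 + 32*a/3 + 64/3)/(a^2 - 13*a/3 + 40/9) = 3*(a^2 - 7*a - 8)/(3*a - 5)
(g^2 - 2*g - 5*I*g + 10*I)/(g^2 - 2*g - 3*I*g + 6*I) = (g - 5*I)/(g - 3*I)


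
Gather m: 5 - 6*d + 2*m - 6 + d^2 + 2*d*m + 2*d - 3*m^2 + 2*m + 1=d^2 - 4*d - 3*m^2 + m*(2*d + 4)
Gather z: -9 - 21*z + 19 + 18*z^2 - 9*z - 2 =18*z^2 - 30*z + 8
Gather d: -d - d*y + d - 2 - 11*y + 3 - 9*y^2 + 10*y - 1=-d*y - 9*y^2 - y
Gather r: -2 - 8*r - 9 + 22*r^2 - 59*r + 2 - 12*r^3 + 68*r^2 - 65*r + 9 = -12*r^3 + 90*r^2 - 132*r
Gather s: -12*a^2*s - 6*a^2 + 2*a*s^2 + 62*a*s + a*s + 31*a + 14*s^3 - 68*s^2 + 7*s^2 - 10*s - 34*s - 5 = -6*a^2 + 31*a + 14*s^3 + s^2*(2*a - 61) + s*(-12*a^2 + 63*a - 44) - 5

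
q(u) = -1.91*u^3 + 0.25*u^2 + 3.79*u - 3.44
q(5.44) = -282.91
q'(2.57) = -32.77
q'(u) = -5.73*u^2 + 0.5*u + 3.79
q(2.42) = -19.87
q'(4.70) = -120.44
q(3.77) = -87.94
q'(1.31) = -5.39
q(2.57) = -24.47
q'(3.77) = -75.76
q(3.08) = -45.20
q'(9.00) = -455.84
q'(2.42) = -28.56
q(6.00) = -384.26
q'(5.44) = -163.06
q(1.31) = -2.34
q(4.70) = -178.41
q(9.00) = -1341.47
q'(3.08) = -49.03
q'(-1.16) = -4.50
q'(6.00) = -199.49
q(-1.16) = -4.52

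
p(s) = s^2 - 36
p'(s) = 2*s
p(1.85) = -32.58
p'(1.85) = 3.70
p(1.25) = -34.44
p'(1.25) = 2.50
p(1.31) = -34.28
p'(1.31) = 2.62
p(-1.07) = -34.86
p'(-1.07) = -2.14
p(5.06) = -10.40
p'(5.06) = 10.12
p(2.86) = -27.82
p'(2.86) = 5.72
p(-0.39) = -35.85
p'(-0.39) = -0.78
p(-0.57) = -35.68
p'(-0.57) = -1.14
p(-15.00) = 189.00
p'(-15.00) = -30.00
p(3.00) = -27.00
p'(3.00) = 6.00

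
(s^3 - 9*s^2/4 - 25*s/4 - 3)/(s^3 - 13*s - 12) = (s + 3/4)/(s + 3)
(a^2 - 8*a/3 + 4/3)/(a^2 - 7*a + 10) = (a - 2/3)/(a - 5)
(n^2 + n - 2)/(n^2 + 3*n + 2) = (n - 1)/(n + 1)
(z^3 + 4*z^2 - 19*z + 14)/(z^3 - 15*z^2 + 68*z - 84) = (z^2 + 6*z - 7)/(z^2 - 13*z + 42)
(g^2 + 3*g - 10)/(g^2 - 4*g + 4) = (g + 5)/(g - 2)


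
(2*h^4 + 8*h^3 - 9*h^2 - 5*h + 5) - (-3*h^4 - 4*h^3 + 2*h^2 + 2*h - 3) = 5*h^4 + 12*h^3 - 11*h^2 - 7*h + 8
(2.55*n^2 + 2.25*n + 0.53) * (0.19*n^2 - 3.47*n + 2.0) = 0.4845*n^4 - 8.421*n^3 - 2.6068*n^2 + 2.6609*n + 1.06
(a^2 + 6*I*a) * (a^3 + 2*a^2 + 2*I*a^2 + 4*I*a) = a^5 + 2*a^4 + 8*I*a^4 - 12*a^3 + 16*I*a^3 - 24*a^2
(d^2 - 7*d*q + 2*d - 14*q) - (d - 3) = d^2 - 7*d*q + d - 14*q + 3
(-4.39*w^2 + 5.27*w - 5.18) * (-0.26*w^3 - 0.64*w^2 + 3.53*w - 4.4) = 1.1414*w^5 + 1.4394*w^4 - 17.5227*w^3 + 41.2343*w^2 - 41.4734*w + 22.792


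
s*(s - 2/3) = s^2 - 2*s/3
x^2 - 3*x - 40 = (x - 8)*(x + 5)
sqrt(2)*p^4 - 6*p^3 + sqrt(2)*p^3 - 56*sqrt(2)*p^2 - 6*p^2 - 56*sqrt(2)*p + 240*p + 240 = (p - 6*sqrt(2))*(p - 2*sqrt(2))*(p + 5*sqrt(2))*(sqrt(2)*p + sqrt(2))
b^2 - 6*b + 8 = (b - 4)*(b - 2)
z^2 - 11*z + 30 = (z - 6)*(z - 5)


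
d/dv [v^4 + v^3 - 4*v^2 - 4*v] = 4*v^3 + 3*v^2 - 8*v - 4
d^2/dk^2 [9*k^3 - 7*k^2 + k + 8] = 54*k - 14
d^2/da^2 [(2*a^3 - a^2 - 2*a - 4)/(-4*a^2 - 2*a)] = 4*(a^3 + 12*a^2 + 6*a + 1)/(a^3*(8*a^3 + 12*a^2 + 6*a + 1))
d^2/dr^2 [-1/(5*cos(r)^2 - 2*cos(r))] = (50*(1 - cos(2*r))^2 + 75*cos(r) + 54*cos(2*r) - 15*cos(3*r) - 162)/(2*(5*cos(r) - 2)^3*cos(r)^3)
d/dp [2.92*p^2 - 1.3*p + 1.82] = 5.84*p - 1.3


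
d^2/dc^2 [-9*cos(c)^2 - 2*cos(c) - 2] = 2*cos(c) + 18*cos(2*c)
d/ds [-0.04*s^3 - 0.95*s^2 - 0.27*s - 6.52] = -0.12*s^2 - 1.9*s - 0.27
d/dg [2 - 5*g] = -5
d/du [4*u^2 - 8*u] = 8*u - 8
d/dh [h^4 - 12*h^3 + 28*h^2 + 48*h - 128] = 4*h^3 - 36*h^2 + 56*h + 48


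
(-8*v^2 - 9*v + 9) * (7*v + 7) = -56*v^3 - 119*v^2 + 63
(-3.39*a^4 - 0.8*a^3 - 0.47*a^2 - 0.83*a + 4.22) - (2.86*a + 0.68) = -3.39*a^4 - 0.8*a^3 - 0.47*a^2 - 3.69*a + 3.54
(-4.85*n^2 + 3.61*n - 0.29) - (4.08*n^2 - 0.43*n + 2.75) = -8.93*n^2 + 4.04*n - 3.04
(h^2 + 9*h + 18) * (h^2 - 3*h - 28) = h^4 + 6*h^3 - 37*h^2 - 306*h - 504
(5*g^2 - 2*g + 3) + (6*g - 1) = 5*g^2 + 4*g + 2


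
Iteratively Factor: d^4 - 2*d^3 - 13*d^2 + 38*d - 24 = (d + 4)*(d^3 - 6*d^2 + 11*d - 6) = (d - 2)*(d + 4)*(d^2 - 4*d + 3) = (d - 2)*(d - 1)*(d + 4)*(d - 3)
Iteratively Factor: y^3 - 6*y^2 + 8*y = (y)*(y^2 - 6*y + 8) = y*(y - 2)*(y - 4)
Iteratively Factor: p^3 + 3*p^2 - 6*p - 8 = (p - 2)*(p^2 + 5*p + 4) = (p - 2)*(p + 1)*(p + 4)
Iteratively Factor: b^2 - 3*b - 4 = (b + 1)*(b - 4)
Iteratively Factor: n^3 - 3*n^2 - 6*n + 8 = (n + 2)*(n^2 - 5*n + 4) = (n - 4)*(n + 2)*(n - 1)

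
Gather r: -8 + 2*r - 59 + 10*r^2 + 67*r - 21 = 10*r^2 + 69*r - 88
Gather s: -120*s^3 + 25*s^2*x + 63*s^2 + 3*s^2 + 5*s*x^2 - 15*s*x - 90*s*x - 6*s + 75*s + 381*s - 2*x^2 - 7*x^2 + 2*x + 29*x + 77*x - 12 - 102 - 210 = -120*s^3 + s^2*(25*x + 66) + s*(5*x^2 - 105*x + 450) - 9*x^2 + 108*x - 324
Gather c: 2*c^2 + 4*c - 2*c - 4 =2*c^2 + 2*c - 4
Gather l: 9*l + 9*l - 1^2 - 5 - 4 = 18*l - 10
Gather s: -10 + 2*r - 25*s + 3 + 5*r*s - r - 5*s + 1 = r + s*(5*r - 30) - 6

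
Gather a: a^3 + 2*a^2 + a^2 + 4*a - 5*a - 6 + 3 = a^3 + 3*a^2 - a - 3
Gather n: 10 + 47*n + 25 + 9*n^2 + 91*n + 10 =9*n^2 + 138*n + 45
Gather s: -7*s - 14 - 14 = -7*s - 28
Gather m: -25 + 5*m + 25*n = 5*m + 25*n - 25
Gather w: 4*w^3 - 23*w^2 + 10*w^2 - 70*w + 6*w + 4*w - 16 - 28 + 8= 4*w^3 - 13*w^2 - 60*w - 36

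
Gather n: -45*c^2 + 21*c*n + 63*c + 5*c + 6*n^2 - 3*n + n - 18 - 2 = -45*c^2 + 68*c + 6*n^2 + n*(21*c - 2) - 20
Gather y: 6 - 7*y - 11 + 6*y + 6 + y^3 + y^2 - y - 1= y^3 + y^2 - 2*y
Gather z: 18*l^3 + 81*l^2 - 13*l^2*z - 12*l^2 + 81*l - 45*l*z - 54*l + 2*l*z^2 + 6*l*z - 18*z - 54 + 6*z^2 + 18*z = 18*l^3 + 69*l^2 + 27*l + z^2*(2*l + 6) + z*(-13*l^2 - 39*l) - 54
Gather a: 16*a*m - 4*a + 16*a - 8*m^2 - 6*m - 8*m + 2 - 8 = a*(16*m + 12) - 8*m^2 - 14*m - 6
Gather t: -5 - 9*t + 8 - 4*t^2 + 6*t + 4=-4*t^2 - 3*t + 7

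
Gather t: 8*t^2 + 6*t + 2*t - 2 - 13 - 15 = 8*t^2 + 8*t - 30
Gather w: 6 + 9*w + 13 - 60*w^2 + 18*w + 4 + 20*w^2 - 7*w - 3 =-40*w^2 + 20*w + 20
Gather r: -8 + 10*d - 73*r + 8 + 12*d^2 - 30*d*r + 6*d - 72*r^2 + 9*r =12*d^2 + 16*d - 72*r^2 + r*(-30*d - 64)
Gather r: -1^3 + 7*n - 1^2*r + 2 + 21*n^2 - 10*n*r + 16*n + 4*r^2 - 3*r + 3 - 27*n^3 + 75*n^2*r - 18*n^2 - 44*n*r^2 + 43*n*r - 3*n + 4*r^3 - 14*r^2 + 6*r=-27*n^3 + 3*n^2 + 20*n + 4*r^3 + r^2*(-44*n - 10) + r*(75*n^2 + 33*n + 2) + 4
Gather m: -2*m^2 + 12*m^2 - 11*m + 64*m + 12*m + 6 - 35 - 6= 10*m^2 + 65*m - 35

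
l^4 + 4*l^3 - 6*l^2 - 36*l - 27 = (l - 3)*(l + 1)*(l + 3)^2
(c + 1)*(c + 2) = c^2 + 3*c + 2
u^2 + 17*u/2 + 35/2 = (u + 7/2)*(u + 5)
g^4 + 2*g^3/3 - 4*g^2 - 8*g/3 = g*(g - 2)*(g + 2/3)*(g + 2)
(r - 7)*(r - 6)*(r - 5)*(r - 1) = r^4 - 19*r^3 + 125*r^2 - 317*r + 210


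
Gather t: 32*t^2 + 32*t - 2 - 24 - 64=32*t^2 + 32*t - 90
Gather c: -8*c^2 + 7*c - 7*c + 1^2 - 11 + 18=8 - 8*c^2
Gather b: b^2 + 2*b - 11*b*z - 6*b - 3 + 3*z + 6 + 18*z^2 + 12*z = b^2 + b*(-11*z - 4) + 18*z^2 + 15*z + 3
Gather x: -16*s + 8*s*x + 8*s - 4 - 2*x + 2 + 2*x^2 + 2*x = 8*s*x - 8*s + 2*x^2 - 2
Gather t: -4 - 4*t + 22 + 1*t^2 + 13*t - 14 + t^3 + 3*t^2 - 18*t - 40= t^3 + 4*t^2 - 9*t - 36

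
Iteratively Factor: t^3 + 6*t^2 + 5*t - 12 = (t - 1)*(t^2 + 7*t + 12) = (t - 1)*(t + 4)*(t + 3)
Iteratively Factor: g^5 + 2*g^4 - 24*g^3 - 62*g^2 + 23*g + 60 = (g + 4)*(g^4 - 2*g^3 - 16*g^2 + 2*g + 15) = (g + 1)*(g + 4)*(g^3 - 3*g^2 - 13*g + 15) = (g - 5)*(g + 1)*(g + 4)*(g^2 + 2*g - 3) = (g - 5)*(g + 1)*(g + 3)*(g + 4)*(g - 1)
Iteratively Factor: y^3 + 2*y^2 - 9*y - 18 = (y - 3)*(y^2 + 5*y + 6) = (y - 3)*(y + 3)*(y + 2)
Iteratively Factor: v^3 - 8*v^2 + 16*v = (v)*(v^2 - 8*v + 16) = v*(v - 4)*(v - 4)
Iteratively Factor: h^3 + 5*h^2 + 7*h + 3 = (h + 1)*(h^2 + 4*h + 3) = (h + 1)^2*(h + 3)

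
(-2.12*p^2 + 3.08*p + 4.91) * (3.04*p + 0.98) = -6.4448*p^3 + 7.2856*p^2 + 17.9448*p + 4.8118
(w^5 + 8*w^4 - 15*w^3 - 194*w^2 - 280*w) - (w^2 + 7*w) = w^5 + 8*w^4 - 15*w^3 - 195*w^2 - 287*w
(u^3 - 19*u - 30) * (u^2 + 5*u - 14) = u^5 + 5*u^4 - 33*u^3 - 125*u^2 + 116*u + 420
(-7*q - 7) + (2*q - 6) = -5*q - 13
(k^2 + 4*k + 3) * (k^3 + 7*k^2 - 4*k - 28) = k^5 + 11*k^4 + 27*k^3 - 23*k^2 - 124*k - 84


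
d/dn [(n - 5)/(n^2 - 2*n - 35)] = (n^2 - 2*n - 2*(n - 5)*(n - 1) - 35)/(-n^2 + 2*n + 35)^2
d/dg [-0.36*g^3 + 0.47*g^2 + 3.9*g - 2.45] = -1.08*g^2 + 0.94*g + 3.9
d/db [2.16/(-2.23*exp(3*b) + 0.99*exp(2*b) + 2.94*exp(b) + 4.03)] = (14.4504*exp(2*b) - 4.2768*exp(b) - 6.3504)*exp(b)/(-2.23*exp(3*b) + 0.99*exp(2*b) + 2.94*exp(b) + 4.03)^2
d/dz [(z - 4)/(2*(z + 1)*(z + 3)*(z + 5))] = (-2*z^3 + 3*z^2 + 72*z + 107)/(2*(z^6 + 18*z^5 + 127*z^4 + 444*z^3 + 799*z^2 + 690*z + 225))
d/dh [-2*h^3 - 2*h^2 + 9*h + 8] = -6*h^2 - 4*h + 9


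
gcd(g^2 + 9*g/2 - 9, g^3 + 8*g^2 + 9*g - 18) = g + 6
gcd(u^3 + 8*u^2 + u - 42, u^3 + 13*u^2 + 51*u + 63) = u^2 + 10*u + 21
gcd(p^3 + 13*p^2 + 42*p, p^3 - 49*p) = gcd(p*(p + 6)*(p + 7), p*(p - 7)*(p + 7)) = p^2 + 7*p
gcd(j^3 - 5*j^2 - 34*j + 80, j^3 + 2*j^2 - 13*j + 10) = j^2 + 3*j - 10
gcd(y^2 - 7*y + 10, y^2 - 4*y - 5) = y - 5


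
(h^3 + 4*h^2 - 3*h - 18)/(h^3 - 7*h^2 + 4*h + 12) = (h^2 + 6*h + 9)/(h^2 - 5*h - 6)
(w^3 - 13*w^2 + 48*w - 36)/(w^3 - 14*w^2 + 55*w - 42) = (w - 6)/(w - 7)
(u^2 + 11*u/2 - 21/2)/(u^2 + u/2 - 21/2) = (2*u^2 + 11*u - 21)/(2*u^2 + u - 21)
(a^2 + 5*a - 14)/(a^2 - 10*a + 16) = (a + 7)/(a - 8)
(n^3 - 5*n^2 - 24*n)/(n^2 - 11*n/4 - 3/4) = 4*n*(-n^2 + 5*n + 24)/(-4*n^2 + 11*n + 3)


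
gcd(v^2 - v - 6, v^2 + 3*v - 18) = v - 3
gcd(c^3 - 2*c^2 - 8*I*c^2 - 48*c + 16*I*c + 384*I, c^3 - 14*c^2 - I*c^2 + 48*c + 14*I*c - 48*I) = c - 8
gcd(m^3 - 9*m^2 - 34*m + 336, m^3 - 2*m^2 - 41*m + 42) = m^2 - m - 42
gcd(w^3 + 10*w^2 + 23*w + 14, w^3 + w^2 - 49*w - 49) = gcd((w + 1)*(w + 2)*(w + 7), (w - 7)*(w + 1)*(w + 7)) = w^2 + 8*w + 7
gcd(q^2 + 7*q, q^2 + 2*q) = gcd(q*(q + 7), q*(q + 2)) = q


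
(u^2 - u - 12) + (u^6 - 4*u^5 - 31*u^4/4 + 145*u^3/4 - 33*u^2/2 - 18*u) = u^6 - 4*u^5 - 31*u^4/4 + 145*u^3/4 - 31*u^2/2 - 19*u - 12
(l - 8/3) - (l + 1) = -11/3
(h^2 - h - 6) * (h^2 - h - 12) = h^4 - 2*h^3 - 17*h^2 + 18*h + 72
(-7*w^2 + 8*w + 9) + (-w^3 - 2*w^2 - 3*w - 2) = -w^3 - 9*w^2 + 5*w + 7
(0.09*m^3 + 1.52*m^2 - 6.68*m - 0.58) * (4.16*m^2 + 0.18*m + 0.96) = 0.3744*m^5 + 6.3394*m^4 - 27.4288*m^3 - 2.156*m^2 - 6.5172*m - 0.5568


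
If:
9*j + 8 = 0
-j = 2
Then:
No Solution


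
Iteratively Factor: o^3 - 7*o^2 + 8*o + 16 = (o + 1)*(o^2 - 8*o + 16) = (o - 4)*(o + 1)*(o - 4)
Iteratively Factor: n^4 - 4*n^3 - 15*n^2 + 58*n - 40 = (n - 2)*(n^3 - 2*n^2 - 19*n + 20) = (n - 2)*(n + 4)*(n^2 - 6*n + 5) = (n - 2)*(n - 1)*(n + 4)*(n - 5)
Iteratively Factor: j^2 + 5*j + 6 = (j + 2)*(j + 3)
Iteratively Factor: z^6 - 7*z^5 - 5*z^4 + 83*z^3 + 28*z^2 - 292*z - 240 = (z + 2)*(z^5 - 9*z^4 + 13*z^3 + 57*z^2 - 86*z - 120) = (z - 3)*(z + 2)*(z^4 - 6*z^3 - 5*z^2 + 42*z + 40) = (z - 3)*(z + 1)*(z + 2)*(z^3 - 7*z^2 + 2*z + 40) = (z - 5)*(z - 3)*(z + 1)*(z + 2)*(z^2 - 2*z - 8) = (z - 5)*(z - 4)*(z - 3)*(z + 1)*(z + 2)*(z + 2)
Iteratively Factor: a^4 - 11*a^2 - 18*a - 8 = (a + 1)*(a^3 - a^2 - 10*a - 8) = (a + 1)^2*(a^2 - 2*a - 8) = (a - 4)*(a + 1)^2*(a + 2)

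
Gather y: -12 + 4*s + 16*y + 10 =4*s + 16*y - 2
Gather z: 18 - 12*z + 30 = 48 - 12*z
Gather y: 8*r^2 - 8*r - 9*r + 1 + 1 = 8*r^2 - 17*r + 2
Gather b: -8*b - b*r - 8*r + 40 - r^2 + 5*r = b*(-r - 8) - r^2 - 3*r + 40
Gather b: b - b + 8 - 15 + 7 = 0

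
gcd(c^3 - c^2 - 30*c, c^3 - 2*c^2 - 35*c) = c^2 + 5*c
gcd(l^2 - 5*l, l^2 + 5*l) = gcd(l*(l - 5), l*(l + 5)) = l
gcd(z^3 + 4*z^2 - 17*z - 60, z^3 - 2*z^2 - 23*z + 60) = z^2 + z - 20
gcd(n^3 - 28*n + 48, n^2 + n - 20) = n - 4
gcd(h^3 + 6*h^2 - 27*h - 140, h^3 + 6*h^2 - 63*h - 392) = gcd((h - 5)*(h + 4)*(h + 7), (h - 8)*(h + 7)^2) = h + 7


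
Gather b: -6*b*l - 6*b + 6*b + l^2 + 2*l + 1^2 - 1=-6*b*l + l^2 + 2*l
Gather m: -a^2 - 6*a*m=-a^2 - 6*a*m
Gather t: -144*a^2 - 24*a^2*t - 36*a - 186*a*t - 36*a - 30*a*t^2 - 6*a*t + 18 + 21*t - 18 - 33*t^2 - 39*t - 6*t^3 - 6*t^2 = -144*a^2 - 72*a - 6*t^3 + t^2*(-30*a - 39) + t*(-24*a^2 - 192*a - 18)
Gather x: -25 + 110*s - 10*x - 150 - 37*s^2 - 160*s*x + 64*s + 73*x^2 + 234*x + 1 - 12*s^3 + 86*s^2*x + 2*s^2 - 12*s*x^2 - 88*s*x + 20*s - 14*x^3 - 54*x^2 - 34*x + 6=-12*s^3 - 35*s^2 + 194*s - 14*x^3 + x^2*(19 - 12*s) + x*(86*s^2 - 248*s + 190) - 168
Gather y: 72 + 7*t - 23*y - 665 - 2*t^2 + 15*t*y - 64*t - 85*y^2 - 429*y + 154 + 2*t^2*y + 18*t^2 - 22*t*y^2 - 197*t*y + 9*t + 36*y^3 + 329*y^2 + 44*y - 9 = 16*t^2 - 48*t + 36*y^3 + y^2*(244 - 22*t) + y*(2*t^2 - 182*t - 408) - 448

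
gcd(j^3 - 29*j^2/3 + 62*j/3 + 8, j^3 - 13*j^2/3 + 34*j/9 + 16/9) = j + 1/3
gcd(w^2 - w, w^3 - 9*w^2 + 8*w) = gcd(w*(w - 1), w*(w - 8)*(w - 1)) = w^2 - w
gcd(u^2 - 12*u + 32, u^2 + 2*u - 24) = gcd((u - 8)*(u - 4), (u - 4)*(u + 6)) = u - 4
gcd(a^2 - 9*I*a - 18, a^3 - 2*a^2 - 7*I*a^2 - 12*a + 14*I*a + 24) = a - 3*I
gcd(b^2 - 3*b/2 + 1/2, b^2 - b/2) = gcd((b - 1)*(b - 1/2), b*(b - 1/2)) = b - 1/2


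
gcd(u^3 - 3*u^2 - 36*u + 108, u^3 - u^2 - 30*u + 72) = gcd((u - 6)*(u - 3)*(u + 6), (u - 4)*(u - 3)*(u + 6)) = u^2 + 3*u - 18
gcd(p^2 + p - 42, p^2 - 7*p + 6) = p - 6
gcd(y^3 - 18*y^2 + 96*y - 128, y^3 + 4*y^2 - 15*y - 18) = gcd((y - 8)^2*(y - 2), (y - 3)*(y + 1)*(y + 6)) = 1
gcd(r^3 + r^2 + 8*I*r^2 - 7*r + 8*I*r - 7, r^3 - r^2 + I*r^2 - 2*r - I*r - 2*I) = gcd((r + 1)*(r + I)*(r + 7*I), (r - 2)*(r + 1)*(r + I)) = r^2 + r*(1 + I) + I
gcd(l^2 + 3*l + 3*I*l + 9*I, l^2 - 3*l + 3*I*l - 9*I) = l + 3*I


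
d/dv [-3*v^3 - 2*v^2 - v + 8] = -9*v^2 - 4*v - 1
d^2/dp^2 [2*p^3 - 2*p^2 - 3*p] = 12*p - 4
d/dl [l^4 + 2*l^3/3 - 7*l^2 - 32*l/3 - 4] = 4*l^3 + 2*l^2 - 14*l - 32/3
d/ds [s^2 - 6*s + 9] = 2*s - 6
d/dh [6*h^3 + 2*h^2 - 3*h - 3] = 18*h^2 + 4*h - 3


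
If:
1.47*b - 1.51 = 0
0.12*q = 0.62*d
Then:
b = 1.03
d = 0.193548387096774*q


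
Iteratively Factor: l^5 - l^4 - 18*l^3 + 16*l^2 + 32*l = (l)*(l^4 - l^3 - 18*l^2 + 16*l + 32) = l*(l - 2)*(l^3 + l^2 - 16*l - 16) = l*(l - 2)*(l + 1)*(l^2 - 16) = l*(l - 4)*(l - 2)*(l + 1)*(l + 4)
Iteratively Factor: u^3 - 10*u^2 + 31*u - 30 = (u - 2)*(u^2 - 8*u + 15) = (u - 5)*(u - 2)*(u - 3)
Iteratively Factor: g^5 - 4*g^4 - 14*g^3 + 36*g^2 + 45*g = (g)*(g^4 - 4*g^3 - 14*g^2 + 36*g + 45) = g*(g - 5)*(g^3 + g^2 - 9*g - 9) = g*(g - 5)*(g - 3)*(g^2 + 4*g + 3) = g*(g - 5)*(g - 3)*(g + 1)*(g + 3)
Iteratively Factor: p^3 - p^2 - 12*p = (p)*(p^2 - p - 12) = p*(p - 4)*(p + 3)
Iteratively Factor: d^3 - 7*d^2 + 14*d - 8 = (d - 1)*(d^2 - 6*d + 8) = (d - 4)*(d - 1)*(d - 2)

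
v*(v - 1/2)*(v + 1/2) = v^3 - v/4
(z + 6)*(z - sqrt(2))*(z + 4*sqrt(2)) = z^3 + 3*sqrt(2)*z^2 + 6*z^2 - 8*z + 18*sqrt(2)*z - 48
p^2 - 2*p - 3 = (p - 3)*(p + 1)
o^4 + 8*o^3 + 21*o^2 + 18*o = o*(o + 2)*(o + 3)^2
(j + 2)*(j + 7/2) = j^2 + 11*j/2 + 7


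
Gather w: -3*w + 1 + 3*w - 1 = 0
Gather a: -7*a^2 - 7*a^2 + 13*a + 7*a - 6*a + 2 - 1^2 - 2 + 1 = -14*a^2 + 14*a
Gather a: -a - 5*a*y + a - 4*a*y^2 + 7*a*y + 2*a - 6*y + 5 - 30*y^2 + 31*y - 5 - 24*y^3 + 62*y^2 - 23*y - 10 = a*(-4*y^2 + 2*y + 2) - 24*y^3 + 32*y^2 + 2*y - 10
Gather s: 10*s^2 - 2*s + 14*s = 10*s^2 + 12*s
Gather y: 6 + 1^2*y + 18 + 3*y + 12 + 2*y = 6*y + 36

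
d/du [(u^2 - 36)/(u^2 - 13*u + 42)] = -13/(u^2 - 14*u + 49)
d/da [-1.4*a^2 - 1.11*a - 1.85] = -2.8*a - 1.11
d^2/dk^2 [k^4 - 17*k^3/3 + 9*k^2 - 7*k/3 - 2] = 12*k^2 - 34*k + 18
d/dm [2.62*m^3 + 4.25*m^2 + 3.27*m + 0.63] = 7.86*m^2 + 8.5*m + 3.27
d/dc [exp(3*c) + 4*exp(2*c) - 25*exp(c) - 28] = (3*exp(2*c) + 8*exp(c) - 25)*exp(c)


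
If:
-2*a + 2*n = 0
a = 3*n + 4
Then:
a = -2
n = -2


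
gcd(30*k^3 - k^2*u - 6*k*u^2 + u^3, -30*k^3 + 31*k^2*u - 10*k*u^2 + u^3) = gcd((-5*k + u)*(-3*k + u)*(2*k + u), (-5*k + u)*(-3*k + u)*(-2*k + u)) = 15*k^2 - 8*k*u + u^2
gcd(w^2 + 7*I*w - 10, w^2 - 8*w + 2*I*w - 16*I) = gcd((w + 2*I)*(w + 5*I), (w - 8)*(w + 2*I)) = w + 2*I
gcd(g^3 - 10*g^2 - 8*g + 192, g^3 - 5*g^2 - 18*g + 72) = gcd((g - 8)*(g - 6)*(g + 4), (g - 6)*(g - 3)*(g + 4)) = g^2 - 2*g - 24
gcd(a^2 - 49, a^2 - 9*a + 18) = 1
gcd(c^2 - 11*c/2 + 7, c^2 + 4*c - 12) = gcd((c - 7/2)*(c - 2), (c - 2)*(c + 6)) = c - 2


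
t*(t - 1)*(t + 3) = t^3 + 2*t^2 - 3*t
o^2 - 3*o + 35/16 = (o - 7/4)*(o - 5/4)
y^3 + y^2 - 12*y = y*(y - 3)*(y + 4)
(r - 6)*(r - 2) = r^2 - 8*r + 12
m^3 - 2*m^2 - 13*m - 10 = (m - 5)*(m + 1)*(m + 2)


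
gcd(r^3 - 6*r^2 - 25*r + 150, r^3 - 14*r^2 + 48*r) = r - 6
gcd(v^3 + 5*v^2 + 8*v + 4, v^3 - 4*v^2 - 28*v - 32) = v^2 + 4*v + 4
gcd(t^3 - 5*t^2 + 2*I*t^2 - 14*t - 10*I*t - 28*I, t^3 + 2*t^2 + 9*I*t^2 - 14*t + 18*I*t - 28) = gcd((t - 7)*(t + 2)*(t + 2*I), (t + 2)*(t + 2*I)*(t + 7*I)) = t^2 + t*(2 + 2*I) + 4*I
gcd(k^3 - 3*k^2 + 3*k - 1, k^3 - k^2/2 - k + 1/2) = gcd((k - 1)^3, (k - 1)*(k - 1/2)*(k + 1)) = k - 1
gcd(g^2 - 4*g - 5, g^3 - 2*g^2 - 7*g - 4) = g + 1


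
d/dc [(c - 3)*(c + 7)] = 2*c + 4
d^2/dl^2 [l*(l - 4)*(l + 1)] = 6*l - 6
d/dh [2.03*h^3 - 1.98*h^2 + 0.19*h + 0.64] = 6.09*h^2 - 3.96*h + 0.19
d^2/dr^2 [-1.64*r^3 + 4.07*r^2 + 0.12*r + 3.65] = 8.14 - 9.84*r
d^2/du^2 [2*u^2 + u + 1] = 4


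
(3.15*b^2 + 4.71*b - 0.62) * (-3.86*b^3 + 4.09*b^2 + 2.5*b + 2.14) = -12.159*b^5 - 5.2971*b^4 + 29.5321*b^3 + 15.9802*b^2 + 8.5294*b - 1.3268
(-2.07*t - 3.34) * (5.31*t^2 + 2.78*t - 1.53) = -10.9917*t^3 - 23.49*t^2 - 6.1181*t + 5.1102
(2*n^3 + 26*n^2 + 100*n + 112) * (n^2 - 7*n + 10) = 2*n^5 + 12*n^4 - 62*n^3 - 328*n^2 + 216*n + 1120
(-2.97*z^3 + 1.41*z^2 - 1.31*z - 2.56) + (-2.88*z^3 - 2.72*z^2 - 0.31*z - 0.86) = -5.85*z^3 - 1.31*z^2 - 1.62*z - 3.42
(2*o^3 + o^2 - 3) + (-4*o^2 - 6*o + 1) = 2*o^3 - 3*o^2 - 6*o - 2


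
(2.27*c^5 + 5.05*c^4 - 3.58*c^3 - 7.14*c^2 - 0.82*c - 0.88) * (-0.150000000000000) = -0.3405*c^5 - 0.7575*c^4 + 0.537*c^3 + 1.071*c^2 + 0.123*c + 0.132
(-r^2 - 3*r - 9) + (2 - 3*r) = -r^2 - 6*r - 7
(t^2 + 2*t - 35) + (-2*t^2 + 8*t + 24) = -t^2 + 10*t - 11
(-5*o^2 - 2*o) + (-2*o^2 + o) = -7*o^2 - o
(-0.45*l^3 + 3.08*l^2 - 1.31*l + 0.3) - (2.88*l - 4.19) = -0.45*l^3 + 3.08*l^2 - 4.19*l + 4.49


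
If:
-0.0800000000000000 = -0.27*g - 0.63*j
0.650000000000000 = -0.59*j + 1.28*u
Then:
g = 2.86691776522285 - 5.06214689265537*u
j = 2.16949152542373*u - 1.10169491525424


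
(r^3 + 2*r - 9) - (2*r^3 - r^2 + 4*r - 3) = -r^3 + r^2 - 2*r - 6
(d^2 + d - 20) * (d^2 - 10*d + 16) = d^4 - 9*d^3 - 14*d^2 + 216*d - 320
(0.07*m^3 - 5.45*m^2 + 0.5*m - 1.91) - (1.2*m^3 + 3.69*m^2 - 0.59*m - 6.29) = -1.13*m^3 - 9.14*m^2 + 1.09*m + 4.38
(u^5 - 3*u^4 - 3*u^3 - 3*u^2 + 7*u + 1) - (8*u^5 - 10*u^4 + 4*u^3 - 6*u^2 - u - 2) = -7*u^5 + 7*u^4 - 7*u^3 + 3*u^2 + 8*u + 3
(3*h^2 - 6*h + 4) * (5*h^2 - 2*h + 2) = 15*h^4 - 36*h^3 + 38*h^2 - 20*h + 8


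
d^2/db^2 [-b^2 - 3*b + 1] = -2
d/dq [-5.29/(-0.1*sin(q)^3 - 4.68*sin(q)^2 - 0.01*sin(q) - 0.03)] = (-49.5144*sin(q) + 0.7935*cos(2*q) - 0.8464)*cos(q)/(0.1*sin(q)^3 + 4.68*sin(q)^2 + 0.01*sin(q) + 0.03)^2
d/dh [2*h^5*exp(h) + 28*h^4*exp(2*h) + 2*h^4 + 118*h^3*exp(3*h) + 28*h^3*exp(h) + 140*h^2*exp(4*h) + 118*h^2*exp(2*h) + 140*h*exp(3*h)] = 2*h^5*exp(h) + 56*h^4*exp(2*h) + 10*h^4*exp(h) + 354*h^3*exp(3*h) + 112*h^3*exp(2*h) + 28*h^3*exp(h) + 8*h^3 + 560*h^2*exp(4*h) + 354*h^2*exp(3*h) + 236*h^2*exp(2*h) + 84*h^2*exp(h) + 280*h*exp(4*h) + 420*h*exp(3*h) + 236*h*exp(2*h) + 140*exp(3*h)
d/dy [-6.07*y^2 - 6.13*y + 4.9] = -12.14*y - 6.13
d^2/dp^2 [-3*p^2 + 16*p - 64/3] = -6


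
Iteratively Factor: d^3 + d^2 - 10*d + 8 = (d - 2)*(d^2 + 3*d - 4) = (d - 2)*(d + 4)*(d - 1)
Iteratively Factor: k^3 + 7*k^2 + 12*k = (k)*(k^2 + 7*k + 12) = k*(k + 3)*(k + 4)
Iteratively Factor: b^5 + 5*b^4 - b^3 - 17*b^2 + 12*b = (b + 4)*(b^4 + b^3 - 5*b^2 + 3*b) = (b + 3)*(b + 4)*(b^3 - 2*b^2 + b) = b*(b + 3)*(b + 4)*(b^2 - 2*b + 1) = b*(b - 1)*(b + 3)*(b + 4)*(b - 1)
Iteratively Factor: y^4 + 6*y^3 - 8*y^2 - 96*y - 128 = (y - 4)*(y^3 + 10*y^2 + 32*y + 32) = (y - 4)*(y + 4)*(y^2 + 6*y + 8) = (y - 4)*(y + 4)^2*(y + 2)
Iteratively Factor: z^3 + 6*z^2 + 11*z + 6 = (z + 2)*(z^2 + 4*z + 3) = (z + 2)*(z + 3)*(z + 1)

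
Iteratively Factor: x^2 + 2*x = (x)*(x + 2)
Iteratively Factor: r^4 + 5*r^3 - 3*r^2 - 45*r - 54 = (r + 3)*(r^3 + 2*r^2 - 9*r - 18) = (r + 3)^2*(r^2 - r - 6) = (r - 3)*(r + 3)^2*(r + 2)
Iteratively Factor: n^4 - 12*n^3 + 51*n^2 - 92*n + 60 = (n - 2)*(n^3 - 10*n^2 + 31*n - 30) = (n - 2)^2*(n^2 - 8*n + 15) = (n - 3)*(n - 2)^2*(n - 5)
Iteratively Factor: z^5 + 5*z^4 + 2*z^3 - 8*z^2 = (z)*(z^4 + 5*z^3 + 2*z^2 - 8*z) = z*(z + 4)*(z^3 + z^2 - 2*z) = z*(z - 1)*(z + 4)*(z^2 + 2*z) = z*(z - 1)*(z + 2)*(z + 4)*(z)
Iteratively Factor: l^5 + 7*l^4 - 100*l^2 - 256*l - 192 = (l + 4)*(l^4 + 3*l^3 - 12*l^2 - 52*l - 48) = (l + 2)*(l + 4)*(l^3 + l^2 - 14*l - 24) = (l + 2)^2*(l + 4)*(l^2 - l - 12) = (l + 2)^2*(l + 3)*(l + 4)*(l - 4)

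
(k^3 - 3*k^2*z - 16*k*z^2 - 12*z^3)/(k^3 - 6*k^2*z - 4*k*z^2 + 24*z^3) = (-k - z)/(-k + 2*z)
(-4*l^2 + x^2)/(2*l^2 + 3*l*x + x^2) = (-2*l + x)/(l + x)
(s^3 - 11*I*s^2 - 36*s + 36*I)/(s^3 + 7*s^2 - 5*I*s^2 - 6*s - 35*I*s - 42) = (s - 6*I)/(s + 7)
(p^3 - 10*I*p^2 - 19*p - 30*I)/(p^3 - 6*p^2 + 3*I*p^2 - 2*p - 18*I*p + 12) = (p^2 - 11*I*p - 30)/(p^2 + 2*p*(-3 + I) - 12*I)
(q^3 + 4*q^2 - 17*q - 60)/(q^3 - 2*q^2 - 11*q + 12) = (q + 5)/(q - 1)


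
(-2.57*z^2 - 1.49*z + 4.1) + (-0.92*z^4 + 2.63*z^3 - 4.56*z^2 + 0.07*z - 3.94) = -0.92*z^4 + 2.63*z^3 - 7.13*z^2 - 1.42*z + 0.16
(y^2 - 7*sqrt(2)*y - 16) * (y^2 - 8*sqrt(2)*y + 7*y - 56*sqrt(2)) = y^4 - 15*sqrt(2)*y^3 + 7*y^3 - 105*sqrt(2)*y^2 + 96*y^2 + 128*sqrt(2)*y + 672*y + 896*sqrt(2)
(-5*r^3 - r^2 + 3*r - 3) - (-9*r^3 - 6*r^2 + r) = 4*r^3 + 5*r^2 + 2*r - 3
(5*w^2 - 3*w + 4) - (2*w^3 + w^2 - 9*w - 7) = -2*w^3 + 4*w^2 + 6*w + 11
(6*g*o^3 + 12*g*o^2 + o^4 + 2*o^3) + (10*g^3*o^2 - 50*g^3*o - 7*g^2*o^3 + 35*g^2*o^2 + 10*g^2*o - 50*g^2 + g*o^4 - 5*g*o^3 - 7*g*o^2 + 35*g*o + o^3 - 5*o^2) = 10*g^3*o^2 - 50*g^3*o - 7*g^2*o^3 + 35*g^2*o^2 + 10*g^2*o - 50*g^2 + g*o^4 + g*o^3 + 5*g*o^2 + 35*g*o + o^4 + 3*o^3 - 5*o^2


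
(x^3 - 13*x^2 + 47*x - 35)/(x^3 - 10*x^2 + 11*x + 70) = (x - 1)/(x + 2)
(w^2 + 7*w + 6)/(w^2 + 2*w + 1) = (w + 6)/(w + 1)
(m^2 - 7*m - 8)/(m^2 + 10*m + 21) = (m^2 - 7*m - 8)/(m^2 + 10*m + 21)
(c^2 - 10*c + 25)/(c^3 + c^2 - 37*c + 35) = (c - 5)/(c^2 + 6*c - 7)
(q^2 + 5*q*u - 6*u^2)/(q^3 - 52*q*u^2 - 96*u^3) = (q - u)/(q^2 - 6*q*u - 16*u^2)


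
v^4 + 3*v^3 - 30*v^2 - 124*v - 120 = (v - 6)*(v + 2)^2*(v + 5)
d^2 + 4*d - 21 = (d - 3)*(d + 7)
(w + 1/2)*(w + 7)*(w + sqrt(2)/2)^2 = w^4 + sqrt(2)*w^3 + 15*w^3/2 + 4*w^2 + 15*sqrt(2)*w^2/2 + 15*w/4 + 7*sqrt(2)*w/2 + 7/4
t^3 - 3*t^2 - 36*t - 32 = (t - 8)*(t + 1)*(t + 4)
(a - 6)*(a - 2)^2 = a^3 - 10*a^2 + 28*a - 24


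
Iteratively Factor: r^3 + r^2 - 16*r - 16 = (r + 4)*(r^2 - 3*r - 4) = (r + 1)*(r + 4)*(r - 4)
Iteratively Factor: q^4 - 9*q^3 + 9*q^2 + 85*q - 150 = (q - 5)*(q^3 - 4*q^2 - 11*q + 30) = (q - 5)*(q - 2)*(q^2 - 2*q - 15) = (q - 5)*(q - 2)*(q + 3)*(q - 5)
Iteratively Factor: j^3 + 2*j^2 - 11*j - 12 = (j + 4)*(j^2 - 2*j - 3) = (j - 3)*(j + 4)*(j + 1)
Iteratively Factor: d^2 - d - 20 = (d + 4)*(d - 5)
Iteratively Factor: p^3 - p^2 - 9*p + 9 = (p - 3)*(p^2 + 2*p - 3) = (p - 3)*(p + 3)*(p - 1)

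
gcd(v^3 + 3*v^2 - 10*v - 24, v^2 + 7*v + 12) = v + 4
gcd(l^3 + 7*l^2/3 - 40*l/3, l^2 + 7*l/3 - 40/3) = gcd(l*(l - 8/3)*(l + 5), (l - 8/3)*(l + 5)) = l^2 + 7*l/3 - 40/3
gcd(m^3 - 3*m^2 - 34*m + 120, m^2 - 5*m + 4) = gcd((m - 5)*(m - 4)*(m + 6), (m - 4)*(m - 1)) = m - 4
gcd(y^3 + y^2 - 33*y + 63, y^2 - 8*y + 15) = y - 3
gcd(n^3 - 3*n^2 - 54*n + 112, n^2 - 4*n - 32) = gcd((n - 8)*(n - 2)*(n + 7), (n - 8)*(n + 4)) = n - 8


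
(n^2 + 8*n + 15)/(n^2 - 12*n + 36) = (n^2 + 8*n + 15)/(n^2 - 12*n + 36)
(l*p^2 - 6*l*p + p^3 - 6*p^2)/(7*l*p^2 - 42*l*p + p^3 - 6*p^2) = (l + p)/(7*l + p)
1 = 1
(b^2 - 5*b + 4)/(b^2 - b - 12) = (b - 1)/(b + 3)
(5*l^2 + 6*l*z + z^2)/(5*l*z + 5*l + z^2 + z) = (l + z)/(z + 1)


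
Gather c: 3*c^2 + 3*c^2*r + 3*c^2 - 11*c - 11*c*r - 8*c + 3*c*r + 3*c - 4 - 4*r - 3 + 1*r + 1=c^2*(3*r + 6) + c*(-8*r - 16) - 3*r - 6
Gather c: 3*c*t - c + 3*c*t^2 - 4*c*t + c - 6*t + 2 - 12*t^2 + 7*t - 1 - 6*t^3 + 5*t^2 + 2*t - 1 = c*(3*t^2 - t) - 6*t^3 - 7*t^2 + 3*t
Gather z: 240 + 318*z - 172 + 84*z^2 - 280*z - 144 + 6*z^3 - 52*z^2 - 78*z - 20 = 6*z^3 + 32*z^2 - 40*z - 96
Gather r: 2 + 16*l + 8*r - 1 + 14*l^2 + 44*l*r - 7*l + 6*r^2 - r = 14*l^2 + 9*l + 6*r^2 + r*(44*l + 7) + 1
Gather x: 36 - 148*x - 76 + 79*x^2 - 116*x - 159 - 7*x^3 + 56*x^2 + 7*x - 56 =-7*x^3 + 135*x^2 - 257*x - 255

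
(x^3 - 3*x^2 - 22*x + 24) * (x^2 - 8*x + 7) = x^5 - 11*x^4 + 9*x^3 + 179*x^2 - 346*x + 168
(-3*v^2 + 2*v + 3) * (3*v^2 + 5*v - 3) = -9*v^4 - 9*v^3 + 28*v^2 + 9*v - 9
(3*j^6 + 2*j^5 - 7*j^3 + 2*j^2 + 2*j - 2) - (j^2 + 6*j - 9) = 3*j^6 + 2*j^5 - 7*j^3 + j^2 - 4*j + 7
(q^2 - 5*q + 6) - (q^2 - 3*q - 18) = 24 - 2*q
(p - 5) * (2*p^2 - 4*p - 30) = 2*p^3 - 14*p^2 - 10*p + 150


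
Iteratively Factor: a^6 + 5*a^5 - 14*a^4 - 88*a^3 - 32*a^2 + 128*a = (a)*(a^5 + 5*a^4 - 14*a^3 - 88*a^2 - 32*a + 128) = a*(a - 1)*(a^4 + 6*a^3 - 8*a^2 - 96*a - 128) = a*(a - 1)*(a + 4)*(a^3 + 2*a^2 - 16*a - 32) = a*(a - 1)*(a + 2)*(a + 4)*(a^2 - 16) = a*(a - 1)*(a + 2)*(a + 4)^2*(a - 4)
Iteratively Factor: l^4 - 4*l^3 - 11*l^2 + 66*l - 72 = (l - 3)*(l^3 - l^2 - 14*l + 24) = (l - 3)*(l - 2)*(l^2 + l - 12) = (l - 3)^2*(l - 2)*(l + 4)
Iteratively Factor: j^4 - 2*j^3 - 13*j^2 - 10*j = (j + 2)*(j^3 - 4*j^2 - 5*j) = (j - 5)*(j + 2)*(j^2 + j) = j*(j - 5)*(j + 2)*(j + 1)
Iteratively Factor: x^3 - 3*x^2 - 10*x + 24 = (x - 2)*(x^2 - x - 12) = (x - 2)*(x + 3)*(x - 4)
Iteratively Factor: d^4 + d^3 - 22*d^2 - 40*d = (d - 5)*(d^3 + 6*d^2 + 8*d) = (d - 5)*(d + 4)*(d^2 + 2*d) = (d - 5)*(d + 2)*(d + 4)*(d)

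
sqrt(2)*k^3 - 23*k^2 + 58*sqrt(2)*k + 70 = (k - 7*sqrt(2))*(k - 5*sqrt(2))*(sqrt(2)*k + 1)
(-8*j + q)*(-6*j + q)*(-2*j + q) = -96*j^3 + 76*j^2*q - 16*j*q^2 + q^3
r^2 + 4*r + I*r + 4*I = (r + 4)*(r + I)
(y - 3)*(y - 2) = y^2 - 5*y + 6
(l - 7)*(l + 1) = l^2 - 6*l - 7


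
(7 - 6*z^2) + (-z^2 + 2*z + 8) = -7*z^2 + 2*z + 15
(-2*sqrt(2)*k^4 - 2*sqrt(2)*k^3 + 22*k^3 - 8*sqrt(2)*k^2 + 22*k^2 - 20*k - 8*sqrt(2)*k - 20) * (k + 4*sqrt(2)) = -2*sqrt(2)*k^5 - 2*sqrt(2)*k^4 + 6*k^4 + 6*k^3 + 80*sqrt(2)*k^3 - 84*k^2 + 80*sqrt(2)*k^2 - 80*sqrt(2)*k - 84*k - 80*sqrt(2)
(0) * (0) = 0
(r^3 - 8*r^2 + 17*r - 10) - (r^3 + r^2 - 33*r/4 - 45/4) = -9*r^2 + 101*r/4 + 5/4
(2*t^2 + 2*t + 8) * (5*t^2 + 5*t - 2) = 10*t^4 + 20*t^3 + 46*t^2 + 36*t - 16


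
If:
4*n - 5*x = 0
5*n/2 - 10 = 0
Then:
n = 4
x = 16/5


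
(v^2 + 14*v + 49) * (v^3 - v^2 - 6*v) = v^5 + 13*v^4 + 29*v^3 - 133*v^2 - 294*v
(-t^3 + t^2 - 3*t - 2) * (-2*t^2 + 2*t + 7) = 2*t^5 - 4*t^4 + t^3 + 5*t^2 - 25*t - 14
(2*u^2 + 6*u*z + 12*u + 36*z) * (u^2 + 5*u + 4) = 2*u^4 + 6*u^3*z + 22*u^3 + 66*u^2*z + 68*u^2 + 204*u*z + 48*u + 144*z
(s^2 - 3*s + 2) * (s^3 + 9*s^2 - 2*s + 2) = s^5 + 6*s^4 - 27*s^3 + 26*s^2 - 10*s + 4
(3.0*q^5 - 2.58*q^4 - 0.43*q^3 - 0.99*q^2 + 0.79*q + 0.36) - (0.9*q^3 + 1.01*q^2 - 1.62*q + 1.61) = 3.0*q^5 - 2.58*q^4 - 1.33*q^3 - 2.0*q^2 + 2.41*q - 1.25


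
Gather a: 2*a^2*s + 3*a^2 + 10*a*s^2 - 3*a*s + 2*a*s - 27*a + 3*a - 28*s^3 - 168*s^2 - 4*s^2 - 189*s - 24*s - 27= a^2*(2*s + 3) + a*(10*s^2 - s - 24) - 28*s^3 - 172*s^2 - 213*s - 27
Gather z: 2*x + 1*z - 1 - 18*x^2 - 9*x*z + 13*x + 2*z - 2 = -18*x^2 + 15*x + z*(3 - 9*x) - 3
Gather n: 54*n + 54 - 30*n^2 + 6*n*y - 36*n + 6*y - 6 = -30*n^2 + n*(6*y + 18) + 6*y + 48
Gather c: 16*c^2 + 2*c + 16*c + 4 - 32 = 16*c^2 + 18*c - 28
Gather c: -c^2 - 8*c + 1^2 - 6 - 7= -c^2 - 8*c - 12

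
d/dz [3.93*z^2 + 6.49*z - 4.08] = 7.86*z + 6.49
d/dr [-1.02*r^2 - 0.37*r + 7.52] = -2.04*r - 0.37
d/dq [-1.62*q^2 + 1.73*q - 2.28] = 1.73 - 3.24*q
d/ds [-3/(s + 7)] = 3/(s + 7)^2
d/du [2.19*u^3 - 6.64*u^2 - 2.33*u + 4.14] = 6.57*u^2 - 13.28*u - 2.33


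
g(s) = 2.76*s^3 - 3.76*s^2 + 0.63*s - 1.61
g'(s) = 8.28*s^2 - 7.52*s + 0.63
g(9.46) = 2004.45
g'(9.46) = 670.48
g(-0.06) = -1.66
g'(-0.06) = 1.11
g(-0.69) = -4.74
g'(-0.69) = 9.76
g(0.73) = -2.08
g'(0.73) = -0.45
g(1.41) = -0.46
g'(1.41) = 6.49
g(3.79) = 97.02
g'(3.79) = 91.06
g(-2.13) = -46.68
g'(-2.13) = 54.21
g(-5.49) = -575.09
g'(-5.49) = 291.47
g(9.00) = 1711.54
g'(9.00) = 603.63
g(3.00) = 40.96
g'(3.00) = 52.59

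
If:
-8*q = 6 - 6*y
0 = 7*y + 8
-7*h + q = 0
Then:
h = -45/196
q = -45/28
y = -8/7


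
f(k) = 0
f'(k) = 0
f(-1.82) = 0.00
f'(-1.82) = 0.00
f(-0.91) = 0.00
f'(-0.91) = 0.00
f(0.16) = 0.00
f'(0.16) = 0.00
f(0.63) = 0.00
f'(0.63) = 0.00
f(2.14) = 0.00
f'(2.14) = 0.00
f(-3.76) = 0.00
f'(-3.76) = 0.00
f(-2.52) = 0.00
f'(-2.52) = 0.00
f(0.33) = 0.00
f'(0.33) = 0.00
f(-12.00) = 0.00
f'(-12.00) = 0.00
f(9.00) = 0.00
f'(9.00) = 0.00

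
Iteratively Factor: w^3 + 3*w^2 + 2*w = (w)*(w^2 + 3*w + 2) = w*(w + 2)*(w + 1)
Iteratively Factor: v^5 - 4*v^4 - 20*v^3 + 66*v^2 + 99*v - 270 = (v + 3)*(v^4 - 7*v^3 + v^2 + 63*v - 90) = (v - 2)*(v + 3)*(v^3 - 5*v^2 - 9*v + 45) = (v - 3)*(v - 2)*(v + 3)*(v^2 - 2*v - 15) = (v - 5)*(v - 3)*(v - 2)*(v + 3)*(v + 3)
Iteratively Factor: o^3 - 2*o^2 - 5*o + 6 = (o - 3)*(o^2 + o - 2) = (o - 3)*(o - 1)*(o + 2)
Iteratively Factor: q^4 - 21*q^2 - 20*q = (q + 4)*(q^3 - 4*q^2 - 5*q) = (q + 1)*(q + 4)*(q^2 - 5*q) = (q - 5)*(q + 1)*(q + 4)*(q)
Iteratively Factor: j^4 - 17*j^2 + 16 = (j + 4)*(j^3 - 4*j^2 - j + 4) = (j - 1)*(j + 4)*(j^2 - 3*j - 4) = (j - 1)*(j + 1)*(j + 4)*(j - 4)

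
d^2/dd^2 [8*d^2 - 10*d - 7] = 16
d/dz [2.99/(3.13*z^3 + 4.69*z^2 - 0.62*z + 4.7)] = (-28.0761*z^2 - 28.0462*z + 1.8538)/(3.13*z^3 + 4.69*z^2 - 0.62*z + 4.7)^2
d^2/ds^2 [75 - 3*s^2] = -6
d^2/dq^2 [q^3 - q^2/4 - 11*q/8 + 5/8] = 6*q - 1/2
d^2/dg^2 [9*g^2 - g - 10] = 18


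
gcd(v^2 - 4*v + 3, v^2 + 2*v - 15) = v - 3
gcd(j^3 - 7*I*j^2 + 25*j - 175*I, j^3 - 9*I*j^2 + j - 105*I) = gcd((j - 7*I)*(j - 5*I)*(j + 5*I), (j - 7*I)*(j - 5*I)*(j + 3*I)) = j^2 - 12*I*j - 35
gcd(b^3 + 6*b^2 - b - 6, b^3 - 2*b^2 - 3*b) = b + 1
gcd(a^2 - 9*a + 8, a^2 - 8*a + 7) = a - 1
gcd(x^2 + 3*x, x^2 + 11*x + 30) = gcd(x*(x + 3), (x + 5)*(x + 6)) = 1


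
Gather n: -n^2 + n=-n^2 + n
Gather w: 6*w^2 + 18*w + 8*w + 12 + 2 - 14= 6*w^2 + 26*w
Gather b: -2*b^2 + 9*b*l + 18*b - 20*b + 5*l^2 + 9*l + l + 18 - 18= -2*b^2 + b*(9*l - 2) + 5*l^2 + 10*l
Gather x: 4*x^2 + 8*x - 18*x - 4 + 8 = 4*x^2 - 10*x + 4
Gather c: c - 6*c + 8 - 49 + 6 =-5*c - 35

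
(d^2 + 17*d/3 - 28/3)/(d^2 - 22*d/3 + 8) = (d + 7)/(d - 6)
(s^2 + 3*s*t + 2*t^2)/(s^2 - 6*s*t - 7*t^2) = (s + 2*t)/(s - 7*t)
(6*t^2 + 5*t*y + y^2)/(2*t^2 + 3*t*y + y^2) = (3*t + y)/(t + y)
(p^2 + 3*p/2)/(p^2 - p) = (p + 3/2)/(p - 1)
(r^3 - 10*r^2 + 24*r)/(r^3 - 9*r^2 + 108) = r*(r - 4)/(r^2 - 3*r - 18)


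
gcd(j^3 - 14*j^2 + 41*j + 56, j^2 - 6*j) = 1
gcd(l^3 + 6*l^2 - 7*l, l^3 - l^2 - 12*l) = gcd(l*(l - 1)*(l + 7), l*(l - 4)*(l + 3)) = l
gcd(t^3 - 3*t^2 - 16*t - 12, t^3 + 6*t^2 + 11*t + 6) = t^2 + 3*t + 2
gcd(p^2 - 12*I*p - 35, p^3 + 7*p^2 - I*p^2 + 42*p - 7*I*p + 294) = p - 7*I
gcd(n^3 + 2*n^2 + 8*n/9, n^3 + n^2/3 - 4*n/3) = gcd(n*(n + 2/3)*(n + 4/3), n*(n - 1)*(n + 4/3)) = n^2 + 4*n/3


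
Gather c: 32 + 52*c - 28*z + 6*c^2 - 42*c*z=6*c^2 + c*(52 - 42*z) - 28*z + 32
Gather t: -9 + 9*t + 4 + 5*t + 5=14*t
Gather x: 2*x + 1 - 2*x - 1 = 0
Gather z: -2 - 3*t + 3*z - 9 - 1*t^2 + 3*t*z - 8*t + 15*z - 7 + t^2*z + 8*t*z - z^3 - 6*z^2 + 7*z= -t^2 - 11*t - z^3 - 6*z^2 + z*(t^2 + 11*t + 25) - 18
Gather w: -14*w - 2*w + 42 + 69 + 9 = 120 - 16*w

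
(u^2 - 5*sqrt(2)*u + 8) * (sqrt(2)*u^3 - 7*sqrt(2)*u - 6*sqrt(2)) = sqrt(2)*u^5 - 10*u^4 + sqrt(2)*u^3 - 6*sqrt(2)*u^2 + 70*u^2 - 56*sqrt(2)*u + 60*u - 48*sqrt(2)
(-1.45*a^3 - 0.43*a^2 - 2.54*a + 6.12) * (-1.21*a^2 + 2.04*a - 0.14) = 1.7545*a^5 - 2.4377*a^4 + 2.3992*a^3 - 12.5266*a^2 + 12.8404*a - 0.8568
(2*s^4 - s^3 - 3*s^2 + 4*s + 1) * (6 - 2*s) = -4*s^5 + 14*s^4 - 26*s^2 + 22*s + 6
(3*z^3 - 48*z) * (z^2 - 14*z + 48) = 3*z^5 - 42*z^4 + 96*z^3 + 672*z^2 - 2304*z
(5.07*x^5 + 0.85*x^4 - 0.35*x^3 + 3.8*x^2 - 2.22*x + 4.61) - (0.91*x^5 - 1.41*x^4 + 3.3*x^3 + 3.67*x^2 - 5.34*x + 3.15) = 4.16*x^5 + 2.26*x^4 - 3.65*x^3 + 0.13*x^2 + 3.12*x + 1.46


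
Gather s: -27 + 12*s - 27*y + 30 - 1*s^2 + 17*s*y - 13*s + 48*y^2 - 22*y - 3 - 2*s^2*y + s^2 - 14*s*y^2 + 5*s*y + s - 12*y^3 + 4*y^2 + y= -2*s^2*y + s*(-14*y^2 + 22*y) - 12*y^3 + 52*y^2 - 48*y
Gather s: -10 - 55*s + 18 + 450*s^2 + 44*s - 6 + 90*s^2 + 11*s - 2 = 540*s^2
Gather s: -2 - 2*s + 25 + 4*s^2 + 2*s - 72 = 4*s^2 - 49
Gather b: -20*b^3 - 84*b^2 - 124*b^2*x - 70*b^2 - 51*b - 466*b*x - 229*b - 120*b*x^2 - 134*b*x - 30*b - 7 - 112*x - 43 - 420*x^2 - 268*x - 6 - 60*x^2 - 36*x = -20*b^3 + b^2*(-124*x - 154) + b*(-120*x^2 - 600*x - 310) - 480*x^2 - 416*x - 56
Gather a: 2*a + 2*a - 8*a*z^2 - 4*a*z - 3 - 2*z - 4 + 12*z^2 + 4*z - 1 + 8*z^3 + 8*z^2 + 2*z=a*(-8*z^2 - 4*z + 4) + 8*z^3 + 20*z^2 + 4*z - 8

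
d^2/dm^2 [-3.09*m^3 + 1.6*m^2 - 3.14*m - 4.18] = 3.2 - 18.54*m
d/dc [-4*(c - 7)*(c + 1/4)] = 27 - 8*c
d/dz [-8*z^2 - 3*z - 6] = -16*z - 3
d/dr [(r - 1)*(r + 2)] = 2*r + 1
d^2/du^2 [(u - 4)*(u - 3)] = 2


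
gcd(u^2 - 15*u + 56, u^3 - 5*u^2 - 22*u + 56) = u - 7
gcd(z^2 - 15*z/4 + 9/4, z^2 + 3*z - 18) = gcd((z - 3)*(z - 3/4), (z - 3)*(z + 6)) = z - 3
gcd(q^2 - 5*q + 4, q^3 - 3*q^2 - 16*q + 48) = q - 4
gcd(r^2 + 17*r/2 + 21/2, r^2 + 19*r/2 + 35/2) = r + 7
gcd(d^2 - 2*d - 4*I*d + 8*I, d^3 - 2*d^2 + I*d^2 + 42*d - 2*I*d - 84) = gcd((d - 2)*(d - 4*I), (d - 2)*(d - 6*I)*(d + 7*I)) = d - 2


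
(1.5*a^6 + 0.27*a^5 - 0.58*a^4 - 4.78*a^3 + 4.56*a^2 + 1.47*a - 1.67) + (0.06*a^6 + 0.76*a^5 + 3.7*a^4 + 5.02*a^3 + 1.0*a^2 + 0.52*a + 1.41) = 1.56*a^6 + 1.03*a^5 + 3.12*a^4 + 0.239999999999999*a^3 + 5.56*a^2 + 1.99*a - 0.26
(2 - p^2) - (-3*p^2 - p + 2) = 2*p^2 + p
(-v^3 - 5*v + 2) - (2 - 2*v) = -v^3 - 3*v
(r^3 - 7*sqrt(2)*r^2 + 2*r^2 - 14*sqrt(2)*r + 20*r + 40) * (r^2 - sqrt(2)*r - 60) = r^5 - 8*sqrt(2)*r^4 + 2*r^4 - 26*r^3 - 16*sqrt(2)*r^3 - 52*r^2 + 400*sqrt(2)*r^2 - 1200*r + 800*sqrt(2)*r - 2400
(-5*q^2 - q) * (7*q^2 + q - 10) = -35*q^4 - 12*q^3 + 49*q^2 + 10*q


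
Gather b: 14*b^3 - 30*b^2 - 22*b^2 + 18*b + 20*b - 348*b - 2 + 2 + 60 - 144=14*b^3 - 52*b^2 - 310*b - 84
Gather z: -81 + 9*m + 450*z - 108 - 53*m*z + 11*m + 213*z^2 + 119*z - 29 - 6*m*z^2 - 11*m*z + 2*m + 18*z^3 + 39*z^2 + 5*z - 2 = 22*m + 18*z^3 + z^2*(252 - 6*m) + z*(574 - 64*m) - 220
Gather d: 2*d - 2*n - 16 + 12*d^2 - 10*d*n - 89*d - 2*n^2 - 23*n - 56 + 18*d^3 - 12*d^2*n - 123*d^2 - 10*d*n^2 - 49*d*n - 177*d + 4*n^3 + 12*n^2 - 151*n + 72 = 18*d^3 + d^2*(-12*n - 111) + d*(-10*n^2 - 59*n - 264) + 4*n^3 + 10*n^2 - 176*n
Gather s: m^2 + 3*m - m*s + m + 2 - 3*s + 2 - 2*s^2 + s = m^2 + 4*m - 2*s^2 + s*(-m - 2) + 4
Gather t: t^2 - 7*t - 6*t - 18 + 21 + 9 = t^2 - 13*t + 12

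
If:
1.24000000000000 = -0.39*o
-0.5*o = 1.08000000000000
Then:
No Solution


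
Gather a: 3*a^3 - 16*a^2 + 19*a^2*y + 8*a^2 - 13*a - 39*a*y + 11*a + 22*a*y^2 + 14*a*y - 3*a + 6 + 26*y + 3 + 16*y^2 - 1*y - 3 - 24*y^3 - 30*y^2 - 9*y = 3*a^3 + a^2*(19*y - 8) + a*(22*y^2 - 25*y - 5) - 24*y^3 - 14*y^2 + 16*y + 6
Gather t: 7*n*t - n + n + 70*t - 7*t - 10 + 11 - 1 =t*(7*n + 63)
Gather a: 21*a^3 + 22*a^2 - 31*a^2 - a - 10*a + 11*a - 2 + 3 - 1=21*a^3 - 9*a^2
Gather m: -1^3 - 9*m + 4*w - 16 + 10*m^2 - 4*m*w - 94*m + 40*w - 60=10*m^2 + m*(-4*w - 103) + 44*w - 77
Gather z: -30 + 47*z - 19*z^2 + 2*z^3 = 2*z^3 - 19*z^2 + 47*z - 30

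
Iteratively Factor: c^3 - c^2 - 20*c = (c)*(c^2 - c - 20) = c*(c - 5)*(c + 4)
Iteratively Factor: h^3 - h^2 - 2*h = (h - 2)*(h^2 + h) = h*(h - 2)*(h + 1)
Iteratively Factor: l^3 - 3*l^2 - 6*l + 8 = (l - 4)*(l^2 + l - 2) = (l - 4)*(l + 2)*(l - 1)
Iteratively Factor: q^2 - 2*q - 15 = (q + 3)*(q - 5)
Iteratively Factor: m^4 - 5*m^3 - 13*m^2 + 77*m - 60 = (m - 3)*(m^3 - 2*m^2 - 19*m + 20) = (m - 5)*(m - 3)*(m^2 + 3*m - 4) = (m - 5)*(m - 3)*(m + 4)*(m - 1)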